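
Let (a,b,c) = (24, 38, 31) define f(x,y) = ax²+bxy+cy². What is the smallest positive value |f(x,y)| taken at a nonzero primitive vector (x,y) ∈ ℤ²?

translate: b→-10 (≡38 mod 48), so (24,38,31)→(24,-10,17)
flip: (24,-10,17)→(17,10,24)
reduced (well bottom): (17,10,24) with a≤c, −a<b≤a
well minimum = a = 17

17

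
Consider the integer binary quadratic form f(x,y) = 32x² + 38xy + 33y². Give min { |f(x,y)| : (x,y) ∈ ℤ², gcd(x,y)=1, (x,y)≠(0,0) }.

translate: b→-26 (≡38 mod 64), so (32,38,33)→(32,-26,27)
flip: (32,-26,27)→(27,26,32)
reduced (well bottom): (27,26,32) with a≤c, −a<b≤a
well minimum = a = 27

27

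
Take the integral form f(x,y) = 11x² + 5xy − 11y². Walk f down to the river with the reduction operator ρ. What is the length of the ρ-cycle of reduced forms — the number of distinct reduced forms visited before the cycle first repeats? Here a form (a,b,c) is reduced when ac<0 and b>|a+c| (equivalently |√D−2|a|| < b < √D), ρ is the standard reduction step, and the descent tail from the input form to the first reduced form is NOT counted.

D = 509, ⌊√D⌋ = 22
river: ρ → (-11,17,5)
river: ρ → (5,13,-17)
river: ρ → (-17,21,1)
river: ρ → (1,21,-17)
river: ρ → (-17,13,5)
river: ρ → (5,17,-11)
river: ρ → (-11,5,11)
river: ρ → (11,17,-5)
river: ρ → (-5,13,17)
river: ρ → (17,21,-1)
river: ρ → (-1,21,17)
river: ρ → (17,13,-5)
river: ρ → (-5,17,11)
river: ρ → (11,5,-11)
ρ-cycle length = 14 (tail of 0 descent steps not counted)

14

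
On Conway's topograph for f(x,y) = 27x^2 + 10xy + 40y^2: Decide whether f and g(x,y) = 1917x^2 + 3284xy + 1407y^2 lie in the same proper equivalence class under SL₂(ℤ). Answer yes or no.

D₁ = -4220, D₂ = -4220
f: reduced (well bottom): (27,10,40) with a≤c, −a<b≤a
g: translate: b→-550 (≡3284 mod 3834), so (1917,3284,1407)→(1917,-550,40)
g: flip: (1917,-550,40)→(40,550,1917)
g: translate: b→-10 (≡550 mod 80), so (40,550,1917)→(40,-10,27)
g: flip: (40,-10,27)→(27,10,40)
g: reduced (well bottom): (27,10,40) with a≤c, −a<b≤a
reduced forms (27, 10, 40) vs (27, 10, 40) ⇒ equivalent

yes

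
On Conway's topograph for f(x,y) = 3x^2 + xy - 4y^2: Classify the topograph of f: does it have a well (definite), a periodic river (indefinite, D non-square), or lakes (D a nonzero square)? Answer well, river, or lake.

D = b²−4ac = 1² − 4·3·(-4) = 49
D = 7² is a perfect square ⇒ form factors over ℤ ⇒ lakes

lake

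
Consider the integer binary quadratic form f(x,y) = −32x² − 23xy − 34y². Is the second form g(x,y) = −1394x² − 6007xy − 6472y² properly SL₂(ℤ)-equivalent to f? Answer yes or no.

D₁ = -3823, D₂ = -3823
f is negative-definite; reduce −f:
−f: reduced (well bottom): (32,23,34) with a≤c, −a<b≤a
flip sign back: reduced form of f is (-32,-23,-34)
g is negative-definite; reduce −g:
−g: translate: b→431 (≡6007 mod 2788), so (1394,6007,6472)→(1394,431,34)
−g: flip: (1394,431,34)→(34,-431,1394)
−g: translate: b→-23 (≡-431 mod 68), so (34,-431,1394)→(34,-23,32)
−g: flip: (34,-23,32)→(32,23,34)
−g: reduced (well bottom): (32,23,34) with a≤c, −a<b≤a
flip sign back: reduced form of g is (-32,-23,-34)
reduced forms (-32, -23, -34) vs (-32, -23, -34) ⇒ equivalent

yes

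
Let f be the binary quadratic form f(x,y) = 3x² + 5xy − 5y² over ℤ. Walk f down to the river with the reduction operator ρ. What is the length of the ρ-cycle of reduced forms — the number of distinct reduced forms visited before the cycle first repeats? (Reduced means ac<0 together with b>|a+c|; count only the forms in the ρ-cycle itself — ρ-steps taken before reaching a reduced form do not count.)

D = 85, ⌊√D⌋ = 9
river: ρ → (-5,5,3)
river: ρ → (3,7,-3)
river: ρ → (-3,5,5)
river: ρ → (5,5,-3)
river: ρ → (-3,7,3)
river: ρ → (3,5,-5)
ρ-cycle length = 6 (tail of 0 descent steps not counted)

6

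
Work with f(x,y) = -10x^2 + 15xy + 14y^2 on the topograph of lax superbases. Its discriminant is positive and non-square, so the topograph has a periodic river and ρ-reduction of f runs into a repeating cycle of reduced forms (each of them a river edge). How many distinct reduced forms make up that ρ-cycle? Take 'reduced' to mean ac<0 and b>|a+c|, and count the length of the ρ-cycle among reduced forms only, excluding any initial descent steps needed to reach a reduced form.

D = 785, ⌊√D⌋ = 28
river: ρ → (14,13,-11)
river: ρ → (-11,9,16)
river: ρ → (16,23,-4)
river: ρ → (-4,25,10)
river: ρ → (10,15,-14)
river: ρ → (-14,13,11)
river: ρ → (11,9,-16)
river: ρ → (-16,23,4)
river: ρ → (4,25,-10)
river: ρ → (-10,15,14)
ρ-cycle length = 10 (tail of 0 descent steps not counted)

10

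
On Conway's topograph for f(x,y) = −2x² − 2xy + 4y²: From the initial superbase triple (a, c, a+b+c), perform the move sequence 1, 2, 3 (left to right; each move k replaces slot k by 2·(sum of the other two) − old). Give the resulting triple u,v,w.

start (-2,4,0) = (f(1,0),f(0,1),f(1,1))
replace slot 1: 2·(4+0) − (-2) = 10 → (10,4,0)
replace slot 2: 2·(10+0) − 4 = 16 → (10,16,0)
replace slot 3: 2·(10+16) − 0 = 52 → (10,16,52)

10,16,52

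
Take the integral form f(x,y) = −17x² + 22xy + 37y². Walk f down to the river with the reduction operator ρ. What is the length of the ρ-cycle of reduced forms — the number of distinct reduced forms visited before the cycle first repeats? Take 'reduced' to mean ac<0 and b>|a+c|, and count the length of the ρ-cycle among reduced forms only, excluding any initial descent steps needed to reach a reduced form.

D = 3000, ⌊√D⌋ = 54
river: ρ → (37,52,-2)
river: ρ → (-2,52,37)
river: ρ → (37,22,-17)
river: ρ → (-17,46,13)
river: ρ → (13,32,-38)
river: ρ → (-38,44,7)
river: ρ → (7,54,-3)
river: ρ → (-3,54,7)
river: ρ → (7,44,-38)
river: ρ → (-38,32,13)
river: ρ → (13,46,-17)
river: ρ → (-17,22,37)
ρ-cycle length = 12 (tail of 0 descent steps not counted)

12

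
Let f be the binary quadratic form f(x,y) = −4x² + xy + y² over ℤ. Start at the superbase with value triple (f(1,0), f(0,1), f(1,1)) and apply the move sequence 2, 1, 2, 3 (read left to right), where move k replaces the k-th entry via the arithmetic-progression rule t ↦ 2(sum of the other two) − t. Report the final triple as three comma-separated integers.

start (-4,1,-2) = (f(1,0),f(0,1),f(1,1))
replace slot 2: 2·((-4)+(-2)) − 1 = -13 → (-4,-13,-2)
replace slot 1: 2·((-13)+(-2)) − (-4) = -26 → (-26,-13,-2)
replace slot 2: 2·((-26)+(-2)) − (-13) = -43 → (-26,-43,-2)
replace slot 3: 2·((-26)+(-43)) − (-2) = -136 → (-26,-43,-136)

-26,-43,-136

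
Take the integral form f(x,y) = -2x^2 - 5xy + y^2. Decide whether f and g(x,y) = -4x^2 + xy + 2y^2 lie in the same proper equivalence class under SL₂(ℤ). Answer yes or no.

D₁ = 33, D₂ = 33
river cycle of f (length 4): (1, 5, -2), (-2, 3, 3), (3, 3, -2), (-2, 5, 1)
river cycle of g (length 4): (2, 3, -3), (-3, 3, 2), (2, 5, -1), (-1, 5, 2)
cycles differ ⇒ inequivalent

no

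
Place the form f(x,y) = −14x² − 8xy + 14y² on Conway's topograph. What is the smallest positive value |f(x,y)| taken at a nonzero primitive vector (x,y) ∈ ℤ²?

descent: ρ → (14,8,-14)  [lands on river]
river: ρ → (-14,20,8)
river: ρ → (8,28,-2)
river: ρ → (-2,28,8)
river: ρ → (8,20,-14)
river: ρ → (-14,8,14)
river: ρ → (14,20,-8)
river: ρ → (-8,28,2)
river: ρ → (2,28,-8)
river: ρ → (-8,20,14)
closes: descent 1, river 10
min |a| on river = 2

2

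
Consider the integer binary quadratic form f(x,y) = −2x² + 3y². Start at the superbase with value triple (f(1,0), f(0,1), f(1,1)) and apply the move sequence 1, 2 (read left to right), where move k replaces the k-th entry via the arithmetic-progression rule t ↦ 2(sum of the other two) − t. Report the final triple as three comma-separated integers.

start (-2,3,1) = (f(1,0),f(0,1),f(1,1))
replace slot 1: 2·(3+1) − (-2) = 10 → (10,3,1)
replace slot 2: 2·(10+1) − 3 = 19 → (10,19,1)

10,19,1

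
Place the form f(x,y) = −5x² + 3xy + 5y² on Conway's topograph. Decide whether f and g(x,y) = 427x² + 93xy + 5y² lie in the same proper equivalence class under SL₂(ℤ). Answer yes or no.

D₁ = 109, D₂ = 109
river cycle of f (length 14): (5, 7, -3), (-3, 5, 7), (7, 9, -1), (-1, 9, 7), (7, 5, -3), (-3, 7, 5), (5, 3, -5), (-5, 7, 3), (3, 5, -7), (-7, 9, 1), … (4 more)
river cycle of g (length 14): (5, 7, -3), (-3, 5, 7), (7, 9, -1), (-1, 9, 7), (7, 5, -3), (-3, 7, 5), (5, 3, -5), (-5, 7, 3), (3, 5, -7), (-7, 9, 1), … (4 more)
cycles coincide ⇒ equivalent

yes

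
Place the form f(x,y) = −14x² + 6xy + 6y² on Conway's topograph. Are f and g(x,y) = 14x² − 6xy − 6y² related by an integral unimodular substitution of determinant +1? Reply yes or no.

D₁ = 372, D₂ = 372
river cycle of f (length 2): (6, 18, -2), (-2, 18, 6)
river cycle of g (length 2): (-6, 18, 2), (2, 18, -6)
cycles differ ⇒ inequivalent

no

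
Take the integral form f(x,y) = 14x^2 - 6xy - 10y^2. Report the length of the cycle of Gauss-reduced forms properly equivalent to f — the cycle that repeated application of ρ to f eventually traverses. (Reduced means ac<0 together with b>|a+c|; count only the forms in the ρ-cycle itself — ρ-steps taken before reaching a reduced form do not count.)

D = 596, ⌊√D⌋ = 24
descent: ρ → (-10,6,14)  [lands on river]
river: ρ → (14,22,-2)
river: ρ → (-2,22,14)
river: ρ → (14,6,-10)
river: ρ → (-10,14,10)
river: ρ → (10,6,-14)
river: ρ → (-14,22,2)
river: ρ → (2,22,-14)
river: ρ → (-14,6,10)
river: ρ → (10,14,-10)
ρ-cycle length = 10 (tail of 1 descent step not counted)

10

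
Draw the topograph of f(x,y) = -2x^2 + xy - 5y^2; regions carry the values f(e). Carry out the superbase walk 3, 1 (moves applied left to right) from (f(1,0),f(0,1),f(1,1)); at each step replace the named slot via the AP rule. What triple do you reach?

start (-2,-5,-6) = (f(1,0),f(0,1),f(1,1))
replace slot 3: 2·((-2)+(-5)) − (-6) = -8 → (-2,-5,-8)
replace slot 1: 2·((-5)+(-8)) − (-2) = -24 → (-24,-5,-8)

-24,-5,-8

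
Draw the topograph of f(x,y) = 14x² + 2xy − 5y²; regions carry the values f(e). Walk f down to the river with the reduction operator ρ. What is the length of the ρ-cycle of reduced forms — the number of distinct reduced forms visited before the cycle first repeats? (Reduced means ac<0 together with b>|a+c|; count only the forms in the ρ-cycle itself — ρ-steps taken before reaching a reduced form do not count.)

D = 284, ⌊√D⌋ = 16
descent: ρ → (-5,8,11)  [lands on river]
river: ρ → (11,14,-2)
river: ρ → (-2,14,11)
river: ρ → (11,8,-5)
river: ρ → (-5,12,7)
river: ρ → (7,16,-1)
river: ρ → (-1,16,7)
river: ρ → (7,12,-5)
ρ-cycle length = 8 (tail of 1 descent step not counted)

8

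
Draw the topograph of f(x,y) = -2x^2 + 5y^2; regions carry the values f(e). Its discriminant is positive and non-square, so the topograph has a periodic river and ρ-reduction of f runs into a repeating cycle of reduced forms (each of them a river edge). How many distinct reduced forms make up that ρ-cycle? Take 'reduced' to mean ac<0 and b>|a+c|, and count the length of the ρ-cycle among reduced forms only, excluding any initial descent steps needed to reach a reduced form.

D = 40, ⌊√D⌋ = 6
descent: ρ → (5,0,-2)
descent: ρ → (-2,4,3)  [lands on river]
river: ρ → (3,2,-3)
river: ρ → (-3,4,2)
river: ρ → (2,4,-3)
river: ρ → (-3,2,3)
river: ρ → (3,4,-2)
ρ-cycle length = 6 (tail of 2 descent steps not counted)

6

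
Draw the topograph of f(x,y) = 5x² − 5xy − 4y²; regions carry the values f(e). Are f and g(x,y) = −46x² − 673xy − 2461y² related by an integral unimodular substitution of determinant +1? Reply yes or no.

D₁ = 105, D₂ = 105
river cycle of f (length 6): (-4, 5, 5), (5, 5, -4), (-4, 3, 6), (6, 9, -1), (-1, 9, 6), (6, 3, -4)
river cycle of g (length 6): (-4, 5, 5), (5, 5, -4), (-4, 3, 6), (6, 9, -1), (-1, 9, 6), (6, 3, -4)
cycles coincide ⇒ equivalent

yes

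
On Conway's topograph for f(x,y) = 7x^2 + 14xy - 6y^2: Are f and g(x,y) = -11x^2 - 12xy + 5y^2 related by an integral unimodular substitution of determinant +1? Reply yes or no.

D₁ = 364, D₂ = 364
river cycle of f (length 8): (-6, 10, 11), (11, 12, -5), (-5, 18, 2), (2, 18, -5), (-5, 12, 11), (11, 10, -6), (-6, 14, 7), (7, 14, -6)
river cycle of g (length 8): (5, 12, -11), (-11, 10, 6), (6, 14, -7), (-7, 14, 6), (6, 10, -11), (-11, 12, 5), (5, 18, -2), (-2, 18, 5)
cycles differ ⇒ inequivalent

no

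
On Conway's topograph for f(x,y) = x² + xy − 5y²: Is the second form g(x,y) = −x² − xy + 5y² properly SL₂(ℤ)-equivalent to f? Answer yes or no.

D₁ = 21, D₂ = 21
river cycle of f (length 2): (1, 3, -3), (-3, 3, 1)
river cycle of g (length 2): (-1, 3, 3), (3, 3, -1)
cycles differ ⇒ inequivalent

no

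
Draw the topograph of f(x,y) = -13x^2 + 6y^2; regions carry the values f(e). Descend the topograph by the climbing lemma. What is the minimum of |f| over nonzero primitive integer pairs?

descent: ρ → (6,12,-7)  [lands on river]
river: ρ → (-7,16,2)
river: ρ → (2,16,-7)
river: ρ → (-7,12,6)
closes: descent 1, river 4
min |a| on river = 2

2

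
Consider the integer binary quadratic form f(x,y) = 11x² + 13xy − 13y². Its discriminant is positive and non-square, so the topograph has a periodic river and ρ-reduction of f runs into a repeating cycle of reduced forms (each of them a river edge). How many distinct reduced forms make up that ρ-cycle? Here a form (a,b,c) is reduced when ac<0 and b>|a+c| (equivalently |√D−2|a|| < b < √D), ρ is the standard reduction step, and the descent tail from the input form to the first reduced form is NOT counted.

D = 741, ⌊√D⌋ = 27
river: ρ → (-13,13,11)
river: ρ → (11,9,-15)
river: ρ → (-15,21,5)
river: ρ → (5,19,-19)
river: ρ → (-19,19,5)
river: ρ → (5,21,-15)
river: ρ → (-15,9,11)
river: ρ → (11,13,-13)
ρ-cycle length = 8 (tail of 0 descent steps not counted)

8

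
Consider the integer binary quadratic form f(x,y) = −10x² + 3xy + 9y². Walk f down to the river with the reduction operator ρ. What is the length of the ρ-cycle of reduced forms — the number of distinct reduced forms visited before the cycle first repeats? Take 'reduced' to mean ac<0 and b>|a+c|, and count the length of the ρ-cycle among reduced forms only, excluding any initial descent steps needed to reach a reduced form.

D = 369, ⌊√D⌋ = 19
river: ρ → (9,15,-4)
river: ρ → (-4,17,5)
river: ρ → (5,13,-10)
river: ρ → (-10,7,8)
river: ρ → (8,9,-9)
river: ρ → (-9,9,8)
river: ρ → (8,7,-10)
river: ρ → (-10,13,5)
river: ρ → (5,17,-4)
river: ρ → (-4,15,9)
river: ρ → (9,3,-10)
river: ρ → (-10,17,2)
river: ρ → (2,19,-1)
river: ρ → (-1,19,2)
river: ρ → (2,17,-10)
river: ρ → (-10,3,9)
ρ-cycle length = 16 (tail of 0 descent steps not counted)

16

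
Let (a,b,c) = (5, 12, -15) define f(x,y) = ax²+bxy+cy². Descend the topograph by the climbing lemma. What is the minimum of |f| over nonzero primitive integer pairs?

river: ρ → (-15,18,2)
river: ρ → (2,18,-15)
river: ρ → (-15,12,5)
river: ρ → (5,18,-6)
river: ρ → (-6,18,5)
river: ρ → (5,12,-15)
closes: descent 0, river 6
min |a| on river = 2

2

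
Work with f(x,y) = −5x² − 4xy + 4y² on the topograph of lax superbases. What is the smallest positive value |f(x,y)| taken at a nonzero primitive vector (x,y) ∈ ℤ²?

descent: ρ → (4,4,-5)  [lands on river]
river: ρ → (-5,6,3)
river: ρ → (3,6,-5)
river: ρ → (-5,4,4)
closes: descent 1, river 4
min |a| on river = 3

3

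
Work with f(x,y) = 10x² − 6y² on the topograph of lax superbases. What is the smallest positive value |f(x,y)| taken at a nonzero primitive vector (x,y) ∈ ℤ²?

descent: ρ → (-6,12,4)  [lands on river]
river: ρ → (4,12,-6)
closes: descent 1, river 2
min |a| on river = 4

4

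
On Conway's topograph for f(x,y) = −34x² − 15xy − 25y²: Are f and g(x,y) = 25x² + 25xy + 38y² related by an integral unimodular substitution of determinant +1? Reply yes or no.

D₁ = -3175, D₂ = -3175
f is negative-definite; reduce −f:
−f: flip: (34,15,25)→(25,-15,34)
−f: reduced (well bottom): (25,-15,34) with a≤c, −a<b≤a
flip sign back: reduced form of f is (-25,15,-34)
g: reduced (well bottom): (25,25,38) with a≤c, −a<b≤a
reduced forms (-25, 15, -34) vs (25, 25, 38) ⇒ inequivalent

no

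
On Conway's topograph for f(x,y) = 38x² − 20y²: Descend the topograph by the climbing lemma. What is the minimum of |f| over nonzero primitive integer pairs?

descent: ρ → (-20,40,18)  [lands on river]
river: ρ → (18,32,-28)
river: ρ → (-28,24,22)
river: ρ → (22,20,-30)
river: ρ → (-30,40,12)
river: ρ → (12,32,-42)
river: ρ → (-42,52,2)
river: ρ → (2,52,-42)
river: ρ → (-42,32,12)
river: ρ → (12,40,-30)
river: ρ → (-30,20,22)
river: ρ → (22,24,-28)
river: ρ → (-28,32,18)
river: ρ → (18,40,-20)
closes: descent 1, river 14
min |a| on river = 2

2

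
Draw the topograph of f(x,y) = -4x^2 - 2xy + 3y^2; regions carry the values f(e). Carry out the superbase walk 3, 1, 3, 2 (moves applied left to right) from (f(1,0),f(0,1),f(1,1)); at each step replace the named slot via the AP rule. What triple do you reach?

start (-4,3,-3) = (f(1,0),f(0,1),f(1,1))
replace slot 3: 2·((-4)+3) − (-3) = 1 → (-4,3,1)
replace slot 1: 2·(3+1) − (-4) = 12 → (12,3,1)
replace slot 3: 2·(12+3) − 1 = 29 → (12,3,29)
replace slot 2: 2·(12+29) − 3 = 79 → (12,79,29)

12,79,29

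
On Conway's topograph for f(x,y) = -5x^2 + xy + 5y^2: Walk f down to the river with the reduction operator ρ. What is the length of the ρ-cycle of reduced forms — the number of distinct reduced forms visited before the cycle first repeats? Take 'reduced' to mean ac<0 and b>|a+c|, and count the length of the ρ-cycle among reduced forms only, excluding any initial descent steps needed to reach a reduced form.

D = 101, ⌊√D⌋ = 10
river: ρ → (5,9,-1)
river: ρ → (-1,9,5)
river: ρ → (5,1,-5)
river: ρ → (-5,9,1)
river: ρ → (1,9,-5)
river: ρ → (-5,1,5)
ρ-cycle length = 6 (tail of 0 descent steps not counted)

6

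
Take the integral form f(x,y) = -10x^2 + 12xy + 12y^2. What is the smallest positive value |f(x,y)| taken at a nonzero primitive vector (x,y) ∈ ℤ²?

river: ρ → (12,12,-10)
river: ρ → (-10,8,14)
river: ρ → (14,20,-4)
river: ρ → (-4,20,14)
river: ρ → (14,8,-10)
river: ρ → (-10,12,12)
closes: descent 0, river 6
min |a| on river = 4

4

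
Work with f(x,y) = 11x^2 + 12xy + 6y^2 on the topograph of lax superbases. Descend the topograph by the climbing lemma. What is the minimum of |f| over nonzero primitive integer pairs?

translate: b→-10 (≡12 mod 22), so (11,12,6)→(11,-10,5)
flip: (11,-10,5)→(5,10,11)
translate: b→0 (≡10 mod 10), so (5,10,11)→(5,0,6)
reduced (well bottom): (5,0,6) with a≤c, −a<b≤a
well minimum = a = 5

5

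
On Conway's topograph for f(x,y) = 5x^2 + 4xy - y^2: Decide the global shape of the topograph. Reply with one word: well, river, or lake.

D = b²−4ac = 4² − 4·5·(-1) = 36
D = 6² is a perfect square ⇒ form factors over ℤ ⇒ lakes

lake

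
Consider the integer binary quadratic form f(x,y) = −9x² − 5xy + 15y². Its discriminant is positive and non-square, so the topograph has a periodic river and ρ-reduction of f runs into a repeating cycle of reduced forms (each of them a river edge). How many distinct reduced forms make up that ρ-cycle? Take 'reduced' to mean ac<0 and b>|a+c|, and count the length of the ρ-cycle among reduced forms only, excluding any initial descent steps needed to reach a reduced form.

D = 565, ⌊√D⌋ = 23
descent: ρ → (15,5,-9)
descent: ρ → (-9,13,11)  [lands on river]
river: ρ → (11,9,-11)
river: ρ → (-11,13,9)
river: ρ → (9,23,-1)
river: ρ → (-1,23,9)
river: ρ → (9,13,-11)
river: ρ → (-11,9,11)
river: ρ → (11,13,-9)
river: ρ → (-9,23,1)
river: ρ → (1,23,-9)
ρ-cycle length = 10 (tail of 2 descent steps not counted)

10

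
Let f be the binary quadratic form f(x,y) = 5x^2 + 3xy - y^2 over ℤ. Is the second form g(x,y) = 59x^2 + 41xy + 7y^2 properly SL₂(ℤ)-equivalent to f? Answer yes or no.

D₁ = 29, D₂ = 29
river cycle of f (length 2): (-1, 5, 1), (1, 5, -1)
river cycle of g (length 2): (-1, 5, 1), (1, 5, -1)
cycles coincide ⇒ equivalent

yes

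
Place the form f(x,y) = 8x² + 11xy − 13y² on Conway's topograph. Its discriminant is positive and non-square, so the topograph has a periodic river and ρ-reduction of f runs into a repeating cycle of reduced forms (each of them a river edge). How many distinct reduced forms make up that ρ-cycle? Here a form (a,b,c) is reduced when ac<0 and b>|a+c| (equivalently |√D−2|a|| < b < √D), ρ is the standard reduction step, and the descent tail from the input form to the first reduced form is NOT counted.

D = 537, ⌊√D⌋ = 23
river: ρ → (-13,15,6)
river: ρ → (6,21,-4)
river: ρ → (-4,19,11)
river: ρ → (11,3,-12)
river: ρ → (-12,21,2)
river: ρ → (2,23,-1)
river: ρ → (-1,23,2)
river: ρ → (2,21,-12)
river: ρ → (-12,3,11)
river: ρ → (11,19,-4)
river: ρ → (-4,21,6)
river: ρ → (6,15,-13)
river: ρ → (-13,11,8)
river: ρ → (8,21,-3)
river: ρ → (-3,21,8)
river: ρ → (8,11,-13)
ρ-cycle length = 16 (tail of 0 descent steps not counted)

16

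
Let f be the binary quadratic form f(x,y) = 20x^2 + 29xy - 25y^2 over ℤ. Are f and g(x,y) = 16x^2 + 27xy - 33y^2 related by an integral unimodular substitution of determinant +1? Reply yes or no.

D₁ = 2841, D₂ = 2841
river cycle of f (length 52): (-25, 21, 24), (24, 27, -22), (-22, 17, 29), (29, 41, -10), (-10, 39, 33), (33, 27, -16), (-16, 37, 23), (23, 9, -30), (-30, 51, 2), (2, 53, -4), … (42 more)
river cycle of g (length 52): (-33, 39, 10), (10, 41, -29), (-29, 17, 22), (22, 27, -24), (-24, 21, 25), (25, 29, -20), (-20, 51, 3), (3, 51, -20), (-20, 29, 25), (25, 21, -24), … (42 more)
cycles differ ⇒ inequivalent

no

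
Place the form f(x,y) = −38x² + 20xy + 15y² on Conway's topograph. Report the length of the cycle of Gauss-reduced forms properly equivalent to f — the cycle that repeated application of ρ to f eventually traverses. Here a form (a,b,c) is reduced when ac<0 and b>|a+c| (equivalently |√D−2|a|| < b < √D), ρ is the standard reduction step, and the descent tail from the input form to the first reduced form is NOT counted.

D = 2680, ⌊√D⌋ = 51
descent: ρ → (15,40,-18)  [lands on river]
river: ρ → (-18,32,23)
river: ρ → (23,14,-27)
river: ρ → (-27,40,10)
river: ρ → (10,40,-27)
river: ρ → (-27,14,23)
river: ρ → (23,32,-18)
river: ρ → (-18,40,15)
river: ρ → (15,50,-3)
river: ρ → (-3,46,47)
river: ρ → (47,48,-2)
river: ρ → (-2,48,47)
river: ρ → (47,46,-3)
river: ρ → (-3,50,15)
ρ-cycle length = 14 (tail of 1 descent step not counted)

14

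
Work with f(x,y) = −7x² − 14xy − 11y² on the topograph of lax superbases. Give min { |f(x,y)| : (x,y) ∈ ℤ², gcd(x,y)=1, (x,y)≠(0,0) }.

translate: b→0 (≡14 mod 14), so (7,14,11)→(7,0,4)
flip: (7,0,4)→(4,0,7)
reduced (well bottom): (4,0,7) with a≤c, −a<b≤a
well minimum |f| = |-4| = 4 (negative-definite)

4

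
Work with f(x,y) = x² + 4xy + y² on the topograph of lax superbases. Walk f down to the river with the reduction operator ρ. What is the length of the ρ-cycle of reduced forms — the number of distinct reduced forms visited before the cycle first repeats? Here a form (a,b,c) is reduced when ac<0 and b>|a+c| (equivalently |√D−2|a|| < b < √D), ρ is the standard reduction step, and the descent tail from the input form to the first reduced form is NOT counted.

D = 12, ⌊√D⌋ = 3
descent: ρ → (1,2,-2)  [lands on river]
river: ρ → (-2,2,1)
ρ-cycle length = 2 (tail of 1 descent step not counted)

2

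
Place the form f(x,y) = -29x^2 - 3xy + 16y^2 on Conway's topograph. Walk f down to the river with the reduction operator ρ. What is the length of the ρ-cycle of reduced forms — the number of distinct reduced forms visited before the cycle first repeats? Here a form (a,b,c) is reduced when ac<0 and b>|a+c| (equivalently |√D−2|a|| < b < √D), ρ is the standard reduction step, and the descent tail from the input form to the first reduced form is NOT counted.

D = 1865, ⌊√D⌋ = 43
descent: ρ → (16,35,-10)  [lands on river]
river: ρ → (-10,25,31)
river: ρ → (31,37,-4)
river: ρ → (-4,43,1)
river: ρ → (1,43,-4)
river: ρ → (-4,37,31)
river: ρ → (31,25,-10)
river: ρ → (-10,35,16)
river: ρ → (16,29,-16)
river: ρ → (-16,35,10)
river: ρ → (10,25,-31)
river: ρ → (-31,37,4)
river: ρ → (4,43,-1)
river: ρ → (-1,43,4)
river: ρ → (4,37,-31)
river: ρ → (-31,25,10)
river: ρ → (10,35,-16)
river: ρ → (-16,29,16)
ρ-cycle length = 18 (tail of 1 descent step not counted)

18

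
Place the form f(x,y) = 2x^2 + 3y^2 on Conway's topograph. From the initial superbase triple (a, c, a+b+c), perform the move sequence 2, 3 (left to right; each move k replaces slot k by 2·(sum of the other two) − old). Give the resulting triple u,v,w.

start (2,3,5) = (f(1,0),f(0,1),f(1,1))
replace slot 2: 2·(2+5) − 3 = 11 → (2,11,5)
replace slot 3: 2·(2+11) − 5 = 21 → (2,11,21)

2,11,21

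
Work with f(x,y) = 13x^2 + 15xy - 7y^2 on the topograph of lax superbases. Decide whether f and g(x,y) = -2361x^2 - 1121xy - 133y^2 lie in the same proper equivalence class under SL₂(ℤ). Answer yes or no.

D₁ = 589, D₂ = 589
river cycle of f (length 16): (-7, 13, 15), (15, 17, -5), (-5, 23, 3), (3, 19, -19), (-19, 19, 3), (3, 23, -5), (-5, 17, 15), (15, 13, -7), (-7, 15, 13), (13, 11, -9), … (6 more)
river cycle of g (length 16): (-5, 23, 3), (3, 19, -19), (-19, 19, 3), (3, 23, -5), (-5, 17, 15), (15, 13, -7), (-7, 15, 13), (13, 11, -9), (-9, 7, 15), (15, 23, -1), … (6 more)
cycles coincide ⇒ equivalent

yes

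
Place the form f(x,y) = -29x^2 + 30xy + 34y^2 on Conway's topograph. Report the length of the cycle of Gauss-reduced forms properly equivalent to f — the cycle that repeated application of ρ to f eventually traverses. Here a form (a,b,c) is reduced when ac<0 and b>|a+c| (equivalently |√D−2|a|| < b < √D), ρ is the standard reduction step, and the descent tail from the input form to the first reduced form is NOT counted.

D = 4844, ⌊√D⌋ = 69
river: ρ → (34,38,-25)
river: ρ → (-25,62,10)
river: ρ → (10,58,-37)
river: ρ → (-37,16,31)
river: ρ → (31,46,-22)
river: ρ → (-22,42,35)
river: ρ → (35,28,-29)
river: ρ → (-29,30,34)
ρ-cycle length = 8 (tail of 0 descent steps not counted)

8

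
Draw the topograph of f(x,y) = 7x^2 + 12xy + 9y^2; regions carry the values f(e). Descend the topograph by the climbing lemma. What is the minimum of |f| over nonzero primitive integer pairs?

translate: b→-2 (≡12 mod 14), so (7,12,9)→(7,-2,4)
flip: (7,-2,4)→(4,2,7)
reduced (well bottom): (4,2,7) with a≤c, −a<b≤a
well minimum = a = 4

4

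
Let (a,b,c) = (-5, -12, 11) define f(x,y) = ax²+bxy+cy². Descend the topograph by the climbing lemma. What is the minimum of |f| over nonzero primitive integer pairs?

descent: ρ → (11,12,-5)  [lands on river]
river: ρ → (-5,18,2)
river: ρ → (2,18,-5)
river: ρ → (-5,12,11)
river: ρ → (11,10,-6)
river: ρ → (-6,14,7)
river: ρ → (7,14,-6)
river: ρ → (-6,10,11)
closes: descent 1, river 8
min |a| on river = 2

2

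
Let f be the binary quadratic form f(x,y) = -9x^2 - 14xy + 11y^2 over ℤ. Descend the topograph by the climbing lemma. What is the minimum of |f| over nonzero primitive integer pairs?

descent: ρ → (11,14,-9)  [lands on river]
river: ρ → (-9,22,3)
river: ρ → (3,20,-16)
river: ρ → (-16,12,7)
river: ρ → (7,16,-12)
river: ρ → (-12,8,11)
closes: descent 1, river 6
min |a| on river = 3

3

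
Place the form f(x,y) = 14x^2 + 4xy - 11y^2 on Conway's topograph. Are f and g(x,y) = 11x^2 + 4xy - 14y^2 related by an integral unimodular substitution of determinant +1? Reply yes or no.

D₁ = 632, D₂ = 632
river cycle of f (length 8): (-11, 18, 7), (7, 24, -2), (-2, 24, 7), (7, 18, -11), (-11, 4, 14), (14, 24, -1), (-1, 24, 14), (14, 4, -11)
river cycle of g (length 8): (-14, 24, 1), (1, 24, -14), (-14, 4, 11), (11, 18, -7), (-7, 24, 2), (2, 24, -7), (-7, 18, 11), (11, 4, -14)
cycles differ ⇒ inequivalent

no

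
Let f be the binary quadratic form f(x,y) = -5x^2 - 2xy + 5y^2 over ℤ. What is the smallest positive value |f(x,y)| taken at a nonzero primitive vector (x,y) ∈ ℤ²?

descent: ρ → (5,2,-5)  [lands on river]
river: ρ → (-5,8,2)
river: ρ → (2,8,-5)
river: ρ → (-5,2,5)
river: ρ → (5,8,-2)
river: ρ → (-2,8,5)
closes: descent 1, river 6
min |a| on river = 2

2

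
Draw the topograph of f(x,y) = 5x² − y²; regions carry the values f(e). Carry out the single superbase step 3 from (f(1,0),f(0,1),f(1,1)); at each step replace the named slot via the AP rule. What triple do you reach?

start (5,-1,4) = (f(1,0),f(0,1),f(1,1))
replace slot 3: 2·(5+(-1)) − 4 = 4 → (5,-1,4)

5,-1,4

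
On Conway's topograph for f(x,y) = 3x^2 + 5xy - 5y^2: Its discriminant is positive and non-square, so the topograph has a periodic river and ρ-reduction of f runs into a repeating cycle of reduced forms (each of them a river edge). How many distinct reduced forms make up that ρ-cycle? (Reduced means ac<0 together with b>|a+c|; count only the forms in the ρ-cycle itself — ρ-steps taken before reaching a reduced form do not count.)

D = 85, ⌊√D⌋ = 9
river: ρ → (-5,5,3)
river: ρ → (3,7,-3)
river: ρ → (-3,5,5)
river: ρ → (5,5,-3)
river: ρ → (-3,7,3)
river: ρ → (3,5,-5)
ρ-cycle length = 6 (tail of 0 descent steps not counted)

6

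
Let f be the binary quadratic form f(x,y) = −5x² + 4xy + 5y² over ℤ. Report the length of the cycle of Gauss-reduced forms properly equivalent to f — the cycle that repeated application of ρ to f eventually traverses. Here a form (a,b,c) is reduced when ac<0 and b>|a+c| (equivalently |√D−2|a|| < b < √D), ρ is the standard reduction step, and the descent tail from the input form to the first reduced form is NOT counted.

D = 116, ⌊√D⌋ = 10
river: ρ → (5,6,-4)
river: ρ → (-4,10,1)
river: ρ → (1,10,-4)
river: ρ → (-4,6,5)
river: ρ → (5,4,-5)
river: ρ → (-5,6,4)
river: ρ → (4,10,-1)
river: ρ → (-1,10,4)
river: ρ → (4,6,-5)
river: ρ → (-5,4,5)
ρ-cycle length = 10 (tail of 0 descent steps not counted)

10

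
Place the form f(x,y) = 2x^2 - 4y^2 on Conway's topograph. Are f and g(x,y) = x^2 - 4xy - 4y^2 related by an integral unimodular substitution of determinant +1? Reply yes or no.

D₁ = 32, D₂ = 32
river cycle of f (length 2): (2, 4, -2), (-2, 4, 2)
river cycle of g (length 2): (-4, 4, 1), (1, 4, -4)
cycles differ ⇒ inequivalent

no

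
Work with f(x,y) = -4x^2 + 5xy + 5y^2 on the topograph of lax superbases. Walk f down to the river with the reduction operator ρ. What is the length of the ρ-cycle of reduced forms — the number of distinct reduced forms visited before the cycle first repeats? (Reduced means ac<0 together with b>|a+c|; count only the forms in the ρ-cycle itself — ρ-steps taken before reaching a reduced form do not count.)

D = 105, ⌊√D⌋ = 10
river: ρ → (5,5,-4)
river: ρ → (-4,3,6)
river: ρ → (6,9,-1)
river: ρ → (-1,9,6)
river: ρ → (6,3,-4)
river: ρ → (-4,5,5)
ρ-cycle length = 6 (tail of 0 descent steps not counted)

6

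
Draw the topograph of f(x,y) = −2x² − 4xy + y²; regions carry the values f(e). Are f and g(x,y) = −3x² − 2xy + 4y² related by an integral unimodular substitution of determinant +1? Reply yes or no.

D₁ = 24, D₂ = 52
discriminants differ ⇒ not SL₂(ℤ)-equivalent

no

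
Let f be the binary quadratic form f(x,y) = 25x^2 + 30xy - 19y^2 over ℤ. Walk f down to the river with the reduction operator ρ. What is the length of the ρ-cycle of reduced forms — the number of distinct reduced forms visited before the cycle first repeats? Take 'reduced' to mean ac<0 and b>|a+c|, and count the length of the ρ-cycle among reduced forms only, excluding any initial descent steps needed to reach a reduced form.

D = 2800, ⌊√D⌋ = 52
river: ρ → (-19,46,9)
river: ρ → (9,44,-24)
river: ρ → (-24,52,1)
river: ρ → (1,52,-24)
river: ρ → (-24,44,9)
river: ρ → (9,46,-19)
river: ρ → (-19,30,25)
river: ρ → (25,20,-24)
river: ρ → (-24,28,21)
river: ρ → (21,14,-31)
river: ρ → (-31,48,4)
river: ρ → (4,48,-31)
river: ρ → (-31,14,21)
river: ρ → (21,28,-24)
river: ρ → (-24,20,25)
river: ρ → (25,30,-19)
ρ-cycle length = 16 (tail of 0 descent steps not counted)

16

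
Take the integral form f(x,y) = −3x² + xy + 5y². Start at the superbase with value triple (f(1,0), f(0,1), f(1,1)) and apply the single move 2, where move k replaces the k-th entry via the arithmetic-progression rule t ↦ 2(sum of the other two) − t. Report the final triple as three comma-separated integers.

start (-3,5,3) = (f(1,0),f(0,1),f(1,1))
replace slot 2: 2·((-3)+3) − 5 = -5 → (-3,-5,3)

-3,-5,3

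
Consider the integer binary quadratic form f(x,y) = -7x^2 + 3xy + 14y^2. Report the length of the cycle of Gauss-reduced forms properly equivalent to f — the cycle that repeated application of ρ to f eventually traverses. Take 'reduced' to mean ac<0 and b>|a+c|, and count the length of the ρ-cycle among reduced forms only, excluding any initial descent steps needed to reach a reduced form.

D = 401, ⌊√D⌋ = 20
descent: ρ → (14,-3,-7)
descent: ρ → (-7,17,4)  [lands on river]
river: ρ → (4,15,-11)
river: ρ → (-11,7,8)
river: ρ → (8,9,-10)
river: ρ → (-10,11,7)
river: ρ → (7,17,-4)
river: ρ → (-4,15,11)
river: ρ → (11,7,-8)
river: ρ → (-8,9,10)
river: ρ → (10,11,-7)
ρ-cycle length = 10 (tail of 2 descent steps not counted)

10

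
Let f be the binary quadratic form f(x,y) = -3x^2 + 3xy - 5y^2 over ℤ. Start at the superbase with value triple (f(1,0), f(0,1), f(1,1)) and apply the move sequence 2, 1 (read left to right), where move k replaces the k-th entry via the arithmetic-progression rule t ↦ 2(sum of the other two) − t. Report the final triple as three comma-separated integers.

start (-3,-5,-5) = (f(1,0),f(0,1),f(1,1))
replace slot 2: 2·((-3)+(-5)) − (-5) = -11 → (-3,-11,-5)
replace slot 1: 2·((-11)+(-5)) − (-3) = -29 → (-29,-11,-5)

-29,-11,-5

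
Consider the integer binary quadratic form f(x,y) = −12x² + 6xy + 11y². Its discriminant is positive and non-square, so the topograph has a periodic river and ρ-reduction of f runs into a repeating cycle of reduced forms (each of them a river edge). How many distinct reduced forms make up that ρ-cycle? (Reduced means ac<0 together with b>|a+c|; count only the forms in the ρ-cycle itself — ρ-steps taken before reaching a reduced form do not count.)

D = 564, ⌊√D⌋ = 23
river: ρ → (11,16,-7)
river: ρ → (-7,12,15)
river: ρ → (15,18,-4)
river: ρ → (-4,22,5)
river: ρ → (5,18,-12)
river: ρ → (-12,6,11)
ρ-cycle length = 6 (tail of 0 descent steps not counted)

6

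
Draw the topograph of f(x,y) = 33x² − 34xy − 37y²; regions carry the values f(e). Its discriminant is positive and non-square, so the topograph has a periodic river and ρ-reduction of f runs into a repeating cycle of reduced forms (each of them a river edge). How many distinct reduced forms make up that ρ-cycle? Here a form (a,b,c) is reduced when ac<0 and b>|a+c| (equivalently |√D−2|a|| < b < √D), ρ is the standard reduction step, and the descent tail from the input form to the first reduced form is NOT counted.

D = 6040, ⌊√D⌋ = 77
descent: ρ → (-37,34,33)  [lands on river]
river: ρ → (33,32,-38)
river: ρ → (-38,44,27)
river: ρ → (27,64,-18)
river: ρ → (-18,44,57)
river: ρ → (57,70,-5)
river: ρ → (-5,70,57)
river: ρ → (57,44,-18)
river: ρ → (-18,64,27)
river: ρ → (27,44,-38)
river: ρ → (-38,32,33)
river: ρ → (33,34,-37)
river: ρ → (-37,40,30)
river: ρ → (30,20,-47)
river: ρ → (-47,74,3)
river: ρ → (3,76,-22)
river: ρ → (-22,56,33)
river: ρ → (33,76,-2)
river: ρ → (-2,76,33)
river: ρ → (33,56,-22)
river: ρ → (-22,76,3)
river: ρ → (3,74,-47)
river: ρ → (-47,20,30)
river: ρ → (30,40,-37)
ρ-cycle length = 24 (tail of 1 descent step not counted)

24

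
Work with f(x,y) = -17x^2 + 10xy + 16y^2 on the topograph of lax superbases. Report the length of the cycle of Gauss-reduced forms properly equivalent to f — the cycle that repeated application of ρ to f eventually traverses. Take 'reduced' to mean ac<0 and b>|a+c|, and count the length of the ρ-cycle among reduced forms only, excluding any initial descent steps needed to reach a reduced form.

D = 1188, ⌊√D⌋ = 34
river: ρ → (16,22,-11)
river: ρ → (-11,22,16)
river: ρ → (16,10,-17)
river: ρ → (-17,24,9)
river: ρ → (9,30,-8)
river: ρ → (-8,34,1)
river: ρ → (1,34,-8)
river: ρ → (-8,30,9)
river: ρ → (9,24,-17)
river: ρ → (-17,10,16)
ρ-cycle length = 10 (tail of 0 descent steps not counted)

10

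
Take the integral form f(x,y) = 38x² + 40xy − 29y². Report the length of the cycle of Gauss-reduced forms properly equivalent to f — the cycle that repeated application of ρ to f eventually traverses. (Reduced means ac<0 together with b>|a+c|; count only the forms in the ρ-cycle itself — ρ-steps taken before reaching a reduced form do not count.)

D = 6008, ⌊√D⌋ = 77
river: ρ → (-29,76,2)
river: ρ → (2,76,-29)
river: ρ → (-29,40,38)
river: ρ → (38,36,-31)
river: ρ → (-31,26,43)
river: ρ → (43,60,-14)
river: ρ → (-14,52,59)
river: ρ → (59,66,-7)
river: ρ → (-7,74,19)
river: ρ → (19,40,-58)
river: ρ → (-58,76,1)
river: ρ → (1,76,-58)
river: ρ → (-58,40,19)
river: ρ → (19,74,-7)
river: ρ → (-7,66,59)
river: ρ → (59,52,-14)
river: ρ → (-14,60,43)
river: ρ → (43,26,-31)
river: ρ → (-31,36,38)
river: ρ → (38,40,-29)
ρ-cycle length = 20 (tail of 0 descent steps not counted)

20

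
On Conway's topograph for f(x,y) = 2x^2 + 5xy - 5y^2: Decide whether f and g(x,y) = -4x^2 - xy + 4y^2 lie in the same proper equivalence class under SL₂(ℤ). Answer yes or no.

D₁ = 65, D₂ = 65
river cycle of f (length 6): (-5, 5, 2), (2, 7, -2), (-2, 5, 5), (5, 5, -2), (-2, 7, 2), (2, 5, -5)
river cycle of g (length 6): (4, 1, -4), (-4, 7, 1), (1, 7, -4), (-4, 1, 4), (4, 7, -1), (-1, 7, 4)
cycles differ ⇒ inequivalent

no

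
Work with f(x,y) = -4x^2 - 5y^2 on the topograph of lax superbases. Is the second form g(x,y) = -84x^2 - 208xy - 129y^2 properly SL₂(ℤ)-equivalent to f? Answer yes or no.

D₁ = -80, D₂ = -80
f is negative-definite; reduce −f:
−f: reduced (well bottom): (4,0,5) with a≤c, −a<b≤a
flip sign back: reduced form of f is (-4,0,-5)
g is negative-definite; reduce −g:
−g: translate: b→40 (≡208 mod 168), so (84,208,129)→(84,40,5)
−g: flip: (84,40,5)→(5,-40,84)
−g: translate: b→0 (≡-40 mod 10), so (5,-40,84)→(5,0,4)
−g: flip: (5,0,4)→(4,0,5)
−g: reduced (well bottom): (4,0,5) with a≤c, −a<b≤a
flip sign back: reduced form of g is (-4,0,-5)
reduced forms (-4, 0, -5) vs (-4, 0, -5) ⇒ equivalent

yes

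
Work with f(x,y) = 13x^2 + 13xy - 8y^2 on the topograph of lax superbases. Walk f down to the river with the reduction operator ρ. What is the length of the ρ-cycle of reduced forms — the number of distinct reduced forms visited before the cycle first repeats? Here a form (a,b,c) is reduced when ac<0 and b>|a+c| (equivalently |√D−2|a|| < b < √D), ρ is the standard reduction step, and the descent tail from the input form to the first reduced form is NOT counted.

D = 585, ⌊√D⌋ = 24
river: ρ → (-8,19,7)
river: ρ → (7,23,-2)
river: ρ → (-2,21,18)
river: ρ → (18,15,-5)
river: ρ → (-5,15,18)
river: ρ → (18,21,-2)
river: ρ → (-2,23,7)
river: ρ → (7,19,-8)
river: ρ → (-8,13,13)
river: ρ → (13,13,-8)
ρ-cycle length = 10 (tail of 0 descent steps not counted)

10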